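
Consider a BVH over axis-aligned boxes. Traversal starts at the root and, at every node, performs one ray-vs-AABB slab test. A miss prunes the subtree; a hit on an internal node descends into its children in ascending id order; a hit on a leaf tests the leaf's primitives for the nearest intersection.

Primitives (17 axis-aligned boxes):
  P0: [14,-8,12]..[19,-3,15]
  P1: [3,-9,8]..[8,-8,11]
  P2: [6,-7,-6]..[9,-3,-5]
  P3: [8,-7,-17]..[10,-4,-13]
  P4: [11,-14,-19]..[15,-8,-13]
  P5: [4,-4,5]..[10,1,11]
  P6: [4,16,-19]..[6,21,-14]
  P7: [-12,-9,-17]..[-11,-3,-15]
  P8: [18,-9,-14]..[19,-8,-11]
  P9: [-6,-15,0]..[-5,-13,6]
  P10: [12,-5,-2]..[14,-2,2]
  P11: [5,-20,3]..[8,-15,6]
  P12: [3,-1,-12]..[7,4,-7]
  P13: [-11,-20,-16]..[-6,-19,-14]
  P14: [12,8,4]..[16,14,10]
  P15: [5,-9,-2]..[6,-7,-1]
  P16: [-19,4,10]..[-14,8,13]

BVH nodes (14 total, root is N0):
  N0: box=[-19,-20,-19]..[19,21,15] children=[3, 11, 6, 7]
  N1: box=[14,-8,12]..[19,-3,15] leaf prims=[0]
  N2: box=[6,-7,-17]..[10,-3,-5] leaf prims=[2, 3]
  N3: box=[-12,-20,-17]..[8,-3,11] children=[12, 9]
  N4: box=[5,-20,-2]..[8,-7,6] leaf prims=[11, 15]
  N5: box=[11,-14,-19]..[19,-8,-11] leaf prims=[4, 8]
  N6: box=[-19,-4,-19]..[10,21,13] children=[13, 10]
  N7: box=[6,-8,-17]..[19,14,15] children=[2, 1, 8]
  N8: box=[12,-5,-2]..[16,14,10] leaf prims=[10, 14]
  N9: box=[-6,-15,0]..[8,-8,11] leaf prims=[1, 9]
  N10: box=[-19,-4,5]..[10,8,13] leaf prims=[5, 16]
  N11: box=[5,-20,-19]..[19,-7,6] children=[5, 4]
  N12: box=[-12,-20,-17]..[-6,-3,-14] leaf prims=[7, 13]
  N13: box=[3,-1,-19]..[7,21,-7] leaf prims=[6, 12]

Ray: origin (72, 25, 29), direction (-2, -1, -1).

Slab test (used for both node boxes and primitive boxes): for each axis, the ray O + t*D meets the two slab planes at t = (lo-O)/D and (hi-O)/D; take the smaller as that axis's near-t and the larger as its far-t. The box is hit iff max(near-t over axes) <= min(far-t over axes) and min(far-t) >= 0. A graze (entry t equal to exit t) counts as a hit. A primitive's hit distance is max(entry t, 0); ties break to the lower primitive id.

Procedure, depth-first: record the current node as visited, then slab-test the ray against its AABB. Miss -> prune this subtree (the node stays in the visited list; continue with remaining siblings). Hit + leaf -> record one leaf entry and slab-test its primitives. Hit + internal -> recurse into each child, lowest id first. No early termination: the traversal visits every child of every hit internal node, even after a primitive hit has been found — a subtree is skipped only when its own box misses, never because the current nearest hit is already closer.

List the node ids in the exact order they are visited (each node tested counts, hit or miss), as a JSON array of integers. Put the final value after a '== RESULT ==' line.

Trace the traversal:
N0 x:[53/2,91/2] y:[4,45] z:[14,48] -> hit [53/2,45], descend [3, 6, 7, 11]
  N3 x:[32,42] y:[28,45] z:[18,46] -> hit [32,42], descend [9, 12]
    N9 x:[32,39] y:[33,40] z:[18,29] -> miss, prune
    N12 x:[39,42] y:[28,45] z:[43,46] -> miss, prune
  N6 x:[31,91/2] y:[4,29] z:[16,48] -> miss, prune
  N7 x:[53/2,33] y:[11,33] z:[14,46] -> hit [53/2,33], descend [1, 2, 8]
    N1 x:[53/2,29] y:[28,33] z:[14,17] -> miss, prune
    N2 x:[31,33] y:[28,32] z:[34,46] -> miss, prune
    N8 x:[28,30] y:[11,30] z:[19,31] -> hit [28,30] leaf, test {P10@t=29, P14(miss)}
  N11 x:[53/2,67/2] y:[32,45] z:[23,48] -> hit [32,67/2], descend [4, 5]
    N4 x:[32,67/2] y:[32,45] z:[23,31] -> miss, prune
    N5 x:[53/2,61/2] y:[33,39] z:[40,48] -> miss, prune

order=[0, 3, 9, 12, 6, 7, 1, 2, 8, 11, 4, 5]  |boxes|=12  |leaves|=1  hit=P10

== RESULT ==
[0, 3, 9, 12, 6, 7, 1, 2, 8, 11, 4, 5]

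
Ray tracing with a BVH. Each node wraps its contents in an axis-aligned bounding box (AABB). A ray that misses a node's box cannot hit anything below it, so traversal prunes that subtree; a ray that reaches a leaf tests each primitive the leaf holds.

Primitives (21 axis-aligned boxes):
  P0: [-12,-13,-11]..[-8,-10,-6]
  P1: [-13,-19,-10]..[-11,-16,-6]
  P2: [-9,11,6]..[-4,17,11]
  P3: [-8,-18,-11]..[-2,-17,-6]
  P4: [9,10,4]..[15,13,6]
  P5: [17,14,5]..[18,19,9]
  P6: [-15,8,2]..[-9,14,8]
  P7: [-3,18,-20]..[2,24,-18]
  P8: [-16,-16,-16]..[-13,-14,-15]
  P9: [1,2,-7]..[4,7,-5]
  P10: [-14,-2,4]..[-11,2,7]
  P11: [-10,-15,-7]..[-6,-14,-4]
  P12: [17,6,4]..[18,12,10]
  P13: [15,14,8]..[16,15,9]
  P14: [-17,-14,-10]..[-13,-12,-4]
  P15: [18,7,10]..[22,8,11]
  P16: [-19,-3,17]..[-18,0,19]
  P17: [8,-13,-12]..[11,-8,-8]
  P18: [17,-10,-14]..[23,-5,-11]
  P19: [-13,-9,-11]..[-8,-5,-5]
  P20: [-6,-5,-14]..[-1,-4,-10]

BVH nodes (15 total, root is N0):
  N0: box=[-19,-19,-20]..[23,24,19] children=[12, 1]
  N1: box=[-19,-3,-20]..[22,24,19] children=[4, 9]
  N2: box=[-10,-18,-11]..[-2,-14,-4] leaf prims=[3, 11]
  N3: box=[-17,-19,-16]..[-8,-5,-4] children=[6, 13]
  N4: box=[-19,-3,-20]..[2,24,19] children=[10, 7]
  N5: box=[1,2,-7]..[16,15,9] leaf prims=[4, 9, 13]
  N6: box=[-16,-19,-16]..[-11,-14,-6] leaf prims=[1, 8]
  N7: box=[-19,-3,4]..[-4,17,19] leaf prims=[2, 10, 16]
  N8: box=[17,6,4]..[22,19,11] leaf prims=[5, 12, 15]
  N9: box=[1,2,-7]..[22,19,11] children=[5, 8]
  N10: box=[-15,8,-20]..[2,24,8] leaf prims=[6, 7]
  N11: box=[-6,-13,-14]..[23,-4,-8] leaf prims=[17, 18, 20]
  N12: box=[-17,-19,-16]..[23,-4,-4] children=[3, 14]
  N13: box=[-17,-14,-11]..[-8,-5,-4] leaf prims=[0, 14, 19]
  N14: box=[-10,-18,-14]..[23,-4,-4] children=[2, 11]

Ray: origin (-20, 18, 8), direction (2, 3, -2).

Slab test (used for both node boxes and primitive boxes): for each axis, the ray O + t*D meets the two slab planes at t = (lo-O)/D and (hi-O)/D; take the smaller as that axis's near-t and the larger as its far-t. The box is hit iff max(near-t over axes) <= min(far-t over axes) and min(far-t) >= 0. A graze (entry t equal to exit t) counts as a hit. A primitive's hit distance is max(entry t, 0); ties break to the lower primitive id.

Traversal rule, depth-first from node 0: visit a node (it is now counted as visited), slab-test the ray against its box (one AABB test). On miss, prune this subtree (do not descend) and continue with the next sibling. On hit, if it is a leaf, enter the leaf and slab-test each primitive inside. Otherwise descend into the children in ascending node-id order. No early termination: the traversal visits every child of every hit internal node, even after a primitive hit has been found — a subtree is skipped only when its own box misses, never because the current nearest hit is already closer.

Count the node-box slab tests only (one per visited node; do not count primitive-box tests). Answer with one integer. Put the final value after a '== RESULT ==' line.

Trace the traversal:
N0 x:[1/2,43/2] y:[-37/3,2] z:[-11/2,14] -> hit [1/2,2], descend [1, 12]
  N1 x:[1/2,21] y:[-7,2] z:[-11/2,14] -> hit [1/2,2], descend [4, 9]
    N4 x:[1/2,11] y:[-7,2] z:[-11/2,14] -> hit [1/2,2], descend [7, 10]
      N7 x:[1/2,8] y:[-7,-1/3] z:[-11/2,2] -> miss, prune
      N10 x:[5/2,11] y:[-10/3,2] z:[0,14] -> miss, prune
    N9 x:[21/2,21] y:[-16/3,1/3] z:[-3/2,15/2] -> miss, prune
  N12 x:[3/2,43/2] y:[-37/3,-22/3] z:[6,12] -> miss, prune

Summary -> nodes [0, 1, 4, 7, 10, 9, 12]; box-tests=7; leaf-entries=0; first=miss

== RESULT ==
7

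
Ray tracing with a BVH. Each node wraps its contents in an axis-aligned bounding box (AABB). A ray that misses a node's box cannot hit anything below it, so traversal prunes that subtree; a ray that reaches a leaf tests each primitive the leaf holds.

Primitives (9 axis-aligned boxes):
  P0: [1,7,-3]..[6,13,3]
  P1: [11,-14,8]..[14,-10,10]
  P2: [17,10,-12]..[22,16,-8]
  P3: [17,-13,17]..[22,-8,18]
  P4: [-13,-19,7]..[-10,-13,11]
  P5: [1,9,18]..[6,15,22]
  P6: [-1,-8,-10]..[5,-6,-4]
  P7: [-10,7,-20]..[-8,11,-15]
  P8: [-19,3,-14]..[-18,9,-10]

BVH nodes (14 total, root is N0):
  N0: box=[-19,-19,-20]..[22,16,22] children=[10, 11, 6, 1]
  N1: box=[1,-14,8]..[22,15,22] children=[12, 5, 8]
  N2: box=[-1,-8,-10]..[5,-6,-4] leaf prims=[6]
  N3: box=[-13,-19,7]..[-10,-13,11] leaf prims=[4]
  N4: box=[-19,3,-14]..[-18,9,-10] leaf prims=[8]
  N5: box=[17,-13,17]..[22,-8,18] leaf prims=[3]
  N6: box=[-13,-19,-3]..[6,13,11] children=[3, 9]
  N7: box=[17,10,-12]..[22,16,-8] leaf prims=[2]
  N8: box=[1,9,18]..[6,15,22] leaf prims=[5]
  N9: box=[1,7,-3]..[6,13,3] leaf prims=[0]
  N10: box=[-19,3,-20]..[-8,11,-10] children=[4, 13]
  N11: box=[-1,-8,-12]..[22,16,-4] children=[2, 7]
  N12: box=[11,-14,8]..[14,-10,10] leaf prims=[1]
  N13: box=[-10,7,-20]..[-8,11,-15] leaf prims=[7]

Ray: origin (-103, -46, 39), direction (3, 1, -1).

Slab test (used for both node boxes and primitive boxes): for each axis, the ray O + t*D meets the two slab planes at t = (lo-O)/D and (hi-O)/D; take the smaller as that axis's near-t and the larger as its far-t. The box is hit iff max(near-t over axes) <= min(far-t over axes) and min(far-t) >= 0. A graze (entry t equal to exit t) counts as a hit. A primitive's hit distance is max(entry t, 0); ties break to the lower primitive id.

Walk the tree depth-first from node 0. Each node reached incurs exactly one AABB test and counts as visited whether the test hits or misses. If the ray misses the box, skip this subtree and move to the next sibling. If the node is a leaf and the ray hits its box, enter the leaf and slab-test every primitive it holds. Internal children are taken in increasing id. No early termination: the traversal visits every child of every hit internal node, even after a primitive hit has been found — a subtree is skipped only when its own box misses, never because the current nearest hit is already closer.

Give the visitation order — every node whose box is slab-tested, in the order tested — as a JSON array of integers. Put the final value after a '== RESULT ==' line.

Traverse from the root:
N0 x:[28,125/3] y:[27,62] z:[17,59] -> hit [28,125/3], descend [1, 6, 10, 11]
  N1 x:[104/3,125/3] y:[32,61] z:[17,31] -> miss, prune
  N6 x:[30,109/3] y:[27,59] z:[28,42] -> hit [30,109/3], descend [3, 9]
    N3 x:[30,31] y:[27,33] z:[28,32] -> hit [30,31] leaf, test {P4@t=30}
    N9 x:[104/3,109/3] y:[53,59] z:[36,42] -> miss, prune
  N10 x:[28,95/3] y:[49,57] z:[49,59] -> miss, prune
  N11 x:[34,125/3] y:[38,62] z:[43,51] -> miss, prune

Visited [0, 1, 6, 3, 9, 10, 11]. Tests: 7 box, 1 leaf. Nearest: P4.

== RESULT ==
[0, 1, 6, 3, 9, 10, 11]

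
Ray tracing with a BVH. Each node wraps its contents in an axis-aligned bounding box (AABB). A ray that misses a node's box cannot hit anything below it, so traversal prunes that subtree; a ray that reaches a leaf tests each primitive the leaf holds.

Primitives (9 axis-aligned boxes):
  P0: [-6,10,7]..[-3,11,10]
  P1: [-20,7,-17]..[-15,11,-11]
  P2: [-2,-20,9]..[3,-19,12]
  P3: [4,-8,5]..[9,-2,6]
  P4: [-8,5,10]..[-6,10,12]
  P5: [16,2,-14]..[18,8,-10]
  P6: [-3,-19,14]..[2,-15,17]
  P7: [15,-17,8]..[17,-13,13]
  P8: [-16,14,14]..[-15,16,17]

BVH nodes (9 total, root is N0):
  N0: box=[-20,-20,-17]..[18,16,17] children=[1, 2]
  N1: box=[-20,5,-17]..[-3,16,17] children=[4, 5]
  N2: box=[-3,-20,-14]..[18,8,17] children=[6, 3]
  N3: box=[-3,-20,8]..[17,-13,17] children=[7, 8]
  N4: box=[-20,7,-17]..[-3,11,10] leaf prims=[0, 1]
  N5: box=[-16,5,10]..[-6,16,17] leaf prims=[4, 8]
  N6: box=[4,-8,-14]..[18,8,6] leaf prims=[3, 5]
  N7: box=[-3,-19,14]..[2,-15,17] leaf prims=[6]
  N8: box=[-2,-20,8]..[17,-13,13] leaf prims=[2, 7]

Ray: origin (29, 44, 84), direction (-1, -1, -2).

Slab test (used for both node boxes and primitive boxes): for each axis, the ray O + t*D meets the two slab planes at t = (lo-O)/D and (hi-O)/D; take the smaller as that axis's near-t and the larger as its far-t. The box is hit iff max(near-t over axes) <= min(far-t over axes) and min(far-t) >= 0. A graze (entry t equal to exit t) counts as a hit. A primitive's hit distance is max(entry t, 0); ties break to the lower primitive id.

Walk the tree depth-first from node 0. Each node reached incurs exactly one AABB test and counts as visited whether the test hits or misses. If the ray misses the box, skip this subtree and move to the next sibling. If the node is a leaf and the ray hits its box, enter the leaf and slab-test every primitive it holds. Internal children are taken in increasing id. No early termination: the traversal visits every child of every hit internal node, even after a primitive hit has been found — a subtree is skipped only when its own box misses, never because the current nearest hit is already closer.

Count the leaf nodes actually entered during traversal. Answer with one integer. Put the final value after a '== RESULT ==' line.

Walk:
N0 x:[11,49] y:[28,64] z:[67/2,101/2] -> hit [67/2,49], descend [1, 2]
  N1 x:[32,49] y:[28,39] z:[67/2,101/2] -> hit [67/2,39], descend [4, 5]
    N4 x:[32,49] y:[33,37] z:[37,101/2] -> hit [37,37] leaf, test {P0(miss), P1(miss)}
    N5 x:[35,45] y:[28,39] z:[67/2,37] -> hit [35,37] leaf, test {P4@t=36, P8(miss)}
  N2 x:[11,32] y:[36,64] z:[67/2,49] -> miss, prune

Visited [0, 1, 4, 5, 2]. Tests: 5 box, 2 leaf. Nearest: P4.

== RESULT ==
2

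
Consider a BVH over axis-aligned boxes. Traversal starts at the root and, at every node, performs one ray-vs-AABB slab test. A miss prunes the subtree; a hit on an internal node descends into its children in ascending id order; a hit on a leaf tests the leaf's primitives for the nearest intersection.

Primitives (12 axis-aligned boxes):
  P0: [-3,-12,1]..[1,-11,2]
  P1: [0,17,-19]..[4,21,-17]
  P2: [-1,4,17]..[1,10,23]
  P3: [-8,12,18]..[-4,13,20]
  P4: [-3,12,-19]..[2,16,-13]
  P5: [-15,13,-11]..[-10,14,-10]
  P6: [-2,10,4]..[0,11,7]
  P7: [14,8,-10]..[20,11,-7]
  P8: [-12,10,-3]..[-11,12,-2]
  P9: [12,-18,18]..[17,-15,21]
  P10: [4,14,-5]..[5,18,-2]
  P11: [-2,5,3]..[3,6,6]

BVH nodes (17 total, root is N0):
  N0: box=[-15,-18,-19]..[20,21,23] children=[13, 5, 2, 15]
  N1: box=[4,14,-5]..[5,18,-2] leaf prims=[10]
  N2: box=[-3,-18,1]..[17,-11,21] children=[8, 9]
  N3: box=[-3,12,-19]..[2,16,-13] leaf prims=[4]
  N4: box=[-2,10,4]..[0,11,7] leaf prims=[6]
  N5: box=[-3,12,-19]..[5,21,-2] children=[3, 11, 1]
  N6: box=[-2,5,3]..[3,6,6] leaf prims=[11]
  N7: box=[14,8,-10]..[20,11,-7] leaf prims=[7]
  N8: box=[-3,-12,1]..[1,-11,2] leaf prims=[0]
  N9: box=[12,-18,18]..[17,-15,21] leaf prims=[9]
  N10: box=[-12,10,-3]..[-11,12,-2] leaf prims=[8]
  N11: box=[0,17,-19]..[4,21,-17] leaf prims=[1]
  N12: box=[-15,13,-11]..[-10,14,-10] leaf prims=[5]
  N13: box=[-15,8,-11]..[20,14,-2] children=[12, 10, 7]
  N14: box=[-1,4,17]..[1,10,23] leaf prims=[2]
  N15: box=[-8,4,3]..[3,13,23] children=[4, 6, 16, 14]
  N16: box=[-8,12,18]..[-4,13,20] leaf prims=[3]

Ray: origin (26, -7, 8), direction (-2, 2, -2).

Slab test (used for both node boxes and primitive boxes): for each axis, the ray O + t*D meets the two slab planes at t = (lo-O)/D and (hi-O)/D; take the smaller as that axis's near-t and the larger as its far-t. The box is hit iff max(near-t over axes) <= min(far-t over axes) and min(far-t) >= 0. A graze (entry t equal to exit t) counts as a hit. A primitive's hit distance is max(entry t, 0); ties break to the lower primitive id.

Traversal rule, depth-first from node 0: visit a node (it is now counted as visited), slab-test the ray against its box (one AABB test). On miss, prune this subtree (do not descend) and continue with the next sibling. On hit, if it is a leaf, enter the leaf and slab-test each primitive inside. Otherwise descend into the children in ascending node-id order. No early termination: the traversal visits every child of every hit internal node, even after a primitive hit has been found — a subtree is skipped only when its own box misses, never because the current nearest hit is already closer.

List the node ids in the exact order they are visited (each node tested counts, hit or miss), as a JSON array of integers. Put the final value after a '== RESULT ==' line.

Trace the traversal:
N0 x:[3,41/2] y:[-11/2,14] z:[-15/2,27/2] -> hit [3,27/2], descend [2, 5, 13, 15]
  N2 x:[9/2,29/2] y:[-11/2,-2] z:[-13/2,7/2] -> miss, prune
  N5 x:[21/2,29/2] y:[19/2,14] z:[5,27/2] -> hit [21/2,27/2], descend [1, 3, 11]
    N1 x:[21/2,11] y:[21/2,25/2] z:[5,13/2] -> miss, prune
    N3 x:[12,29/2] y:[19/2,23/2] z:[21/2,27/2] -> miss, prune
    N11 x:[11,13] y:[12,14] z:[25/2,27/2] -> hit [25/2,13] leaf, test {P1@t=25/2}
  N13 x:[3,41/2] y:[15/2,21/2] z:[5,19/2] -> hit [15/2,19/2], descend [7, 10, 12]
    N7 x:[3,6] y:[15/2,9] z:[15/2,9] -> miss, prune
    N10 x:[37/2,19] y:[17/2,19/2] z:[5,11/2] -> miss, prune
    N12 x:[18,41/2] y:[10,21/2] z:[9,19/2] -> miss, prune
  N15 x:[23/2,17] y:[11/2,10] z:[-15/2,5/2] -> miss, prune

Visited [0, 2, 5, 1, 3, 11, 13, 7, 10, 12, 15]. Tests: 11 box, 1 leaf. Nearest: P1.

== RESULT ==
[0, 2, 5, 1, 3, 11, 13, 7, 10, 12, 15]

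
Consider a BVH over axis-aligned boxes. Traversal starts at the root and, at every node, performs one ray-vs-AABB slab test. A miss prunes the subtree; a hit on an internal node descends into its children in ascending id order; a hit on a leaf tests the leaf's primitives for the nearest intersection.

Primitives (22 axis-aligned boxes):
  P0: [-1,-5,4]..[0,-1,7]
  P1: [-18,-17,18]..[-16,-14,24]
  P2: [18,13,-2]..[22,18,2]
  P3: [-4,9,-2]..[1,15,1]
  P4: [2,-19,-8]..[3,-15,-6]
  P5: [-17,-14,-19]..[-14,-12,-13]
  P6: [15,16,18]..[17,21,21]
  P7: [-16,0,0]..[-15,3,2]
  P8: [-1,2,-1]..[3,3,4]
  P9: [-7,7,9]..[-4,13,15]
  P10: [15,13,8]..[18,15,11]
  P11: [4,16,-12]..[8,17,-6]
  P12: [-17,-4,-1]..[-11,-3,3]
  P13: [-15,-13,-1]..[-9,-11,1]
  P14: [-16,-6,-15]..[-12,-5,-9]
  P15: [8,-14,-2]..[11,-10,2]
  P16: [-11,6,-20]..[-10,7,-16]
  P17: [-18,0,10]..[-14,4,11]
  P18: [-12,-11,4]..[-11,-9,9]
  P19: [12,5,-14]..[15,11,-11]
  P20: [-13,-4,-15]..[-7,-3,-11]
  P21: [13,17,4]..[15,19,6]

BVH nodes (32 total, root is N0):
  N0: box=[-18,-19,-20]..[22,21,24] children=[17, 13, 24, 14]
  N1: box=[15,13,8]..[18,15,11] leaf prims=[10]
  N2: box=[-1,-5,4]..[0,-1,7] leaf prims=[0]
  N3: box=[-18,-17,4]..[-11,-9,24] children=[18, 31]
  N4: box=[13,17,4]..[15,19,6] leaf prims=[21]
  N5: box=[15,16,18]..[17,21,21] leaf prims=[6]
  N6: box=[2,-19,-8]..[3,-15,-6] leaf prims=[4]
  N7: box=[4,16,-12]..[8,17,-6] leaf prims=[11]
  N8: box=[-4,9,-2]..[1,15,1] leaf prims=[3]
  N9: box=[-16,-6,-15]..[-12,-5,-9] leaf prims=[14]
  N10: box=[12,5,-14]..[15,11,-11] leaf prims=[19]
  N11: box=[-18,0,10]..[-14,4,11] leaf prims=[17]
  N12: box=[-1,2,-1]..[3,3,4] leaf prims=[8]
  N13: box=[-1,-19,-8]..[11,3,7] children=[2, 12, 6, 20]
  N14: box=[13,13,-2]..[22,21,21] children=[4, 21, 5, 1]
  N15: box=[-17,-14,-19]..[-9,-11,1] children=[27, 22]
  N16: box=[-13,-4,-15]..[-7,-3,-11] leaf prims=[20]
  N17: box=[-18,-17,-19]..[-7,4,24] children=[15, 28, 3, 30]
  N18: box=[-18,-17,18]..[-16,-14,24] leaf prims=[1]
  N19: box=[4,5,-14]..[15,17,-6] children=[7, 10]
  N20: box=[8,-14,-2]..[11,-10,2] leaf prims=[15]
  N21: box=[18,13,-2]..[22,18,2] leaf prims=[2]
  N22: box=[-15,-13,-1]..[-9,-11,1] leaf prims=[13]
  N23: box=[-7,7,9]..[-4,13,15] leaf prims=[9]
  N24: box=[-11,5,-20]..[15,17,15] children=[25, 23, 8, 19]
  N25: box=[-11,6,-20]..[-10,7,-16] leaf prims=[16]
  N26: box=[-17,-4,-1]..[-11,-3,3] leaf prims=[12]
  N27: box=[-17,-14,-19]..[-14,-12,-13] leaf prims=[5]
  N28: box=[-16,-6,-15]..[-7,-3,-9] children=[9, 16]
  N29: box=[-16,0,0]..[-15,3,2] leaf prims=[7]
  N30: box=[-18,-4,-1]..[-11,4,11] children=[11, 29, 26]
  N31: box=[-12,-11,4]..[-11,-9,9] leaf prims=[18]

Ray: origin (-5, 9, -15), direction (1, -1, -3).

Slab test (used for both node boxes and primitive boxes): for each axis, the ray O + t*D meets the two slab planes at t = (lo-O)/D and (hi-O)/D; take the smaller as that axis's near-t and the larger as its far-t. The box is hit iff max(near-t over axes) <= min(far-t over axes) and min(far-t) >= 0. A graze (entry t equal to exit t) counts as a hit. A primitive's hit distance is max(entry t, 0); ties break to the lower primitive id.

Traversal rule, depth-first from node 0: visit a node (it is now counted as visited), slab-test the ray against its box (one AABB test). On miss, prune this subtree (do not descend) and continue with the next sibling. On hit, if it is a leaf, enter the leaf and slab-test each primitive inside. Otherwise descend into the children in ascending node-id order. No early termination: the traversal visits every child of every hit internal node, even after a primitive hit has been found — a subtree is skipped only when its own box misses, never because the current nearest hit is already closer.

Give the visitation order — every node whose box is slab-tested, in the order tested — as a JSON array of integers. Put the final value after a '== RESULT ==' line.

Traverse from the root:
N0 x:[-13,27] y:[-12,28] z:[-13,5/3] -> hit [-12,5/3], descend [13, 14, 17, 24]
  N13 x:[4,16] y:[6,28] z:[-22/3,-7/3] -> miss, prune
  N14 x:[18,27] y:[-12,-4] z:[-12,-13/3] -> miss, prune
  N17 x:[-13,-2] y:[5,26] z:[-13,4/3] -> miss, prune
  N24 x:[-6,20] y:[-8,4] z:[-10,5/3] -> hit [-6,5/3], descend [8, 19, 23, 25]
    N8 x:[1,6] y:[-6,0] z:[-16/3,-13/3] -> miss, prune
    N19 x:[9,20] y:[-8,4] z:[-3,-1/3] -> miss, prune
    N23 x:[-2,1] y:[-4,2] z:[-10,-8] -> miss, prune
    N25 x:[-6,-5] y:[2,3] z:[1/3,5/3] -> miss, prune

Visited [0, 13, 14, 17, 24, 8, 19, 23, 25]. Tests: 9 box, 0 leaf. Nearest: miss.

== RESULT ==
[0, 13, 14, 17, 24, 8, 19, 23, 25]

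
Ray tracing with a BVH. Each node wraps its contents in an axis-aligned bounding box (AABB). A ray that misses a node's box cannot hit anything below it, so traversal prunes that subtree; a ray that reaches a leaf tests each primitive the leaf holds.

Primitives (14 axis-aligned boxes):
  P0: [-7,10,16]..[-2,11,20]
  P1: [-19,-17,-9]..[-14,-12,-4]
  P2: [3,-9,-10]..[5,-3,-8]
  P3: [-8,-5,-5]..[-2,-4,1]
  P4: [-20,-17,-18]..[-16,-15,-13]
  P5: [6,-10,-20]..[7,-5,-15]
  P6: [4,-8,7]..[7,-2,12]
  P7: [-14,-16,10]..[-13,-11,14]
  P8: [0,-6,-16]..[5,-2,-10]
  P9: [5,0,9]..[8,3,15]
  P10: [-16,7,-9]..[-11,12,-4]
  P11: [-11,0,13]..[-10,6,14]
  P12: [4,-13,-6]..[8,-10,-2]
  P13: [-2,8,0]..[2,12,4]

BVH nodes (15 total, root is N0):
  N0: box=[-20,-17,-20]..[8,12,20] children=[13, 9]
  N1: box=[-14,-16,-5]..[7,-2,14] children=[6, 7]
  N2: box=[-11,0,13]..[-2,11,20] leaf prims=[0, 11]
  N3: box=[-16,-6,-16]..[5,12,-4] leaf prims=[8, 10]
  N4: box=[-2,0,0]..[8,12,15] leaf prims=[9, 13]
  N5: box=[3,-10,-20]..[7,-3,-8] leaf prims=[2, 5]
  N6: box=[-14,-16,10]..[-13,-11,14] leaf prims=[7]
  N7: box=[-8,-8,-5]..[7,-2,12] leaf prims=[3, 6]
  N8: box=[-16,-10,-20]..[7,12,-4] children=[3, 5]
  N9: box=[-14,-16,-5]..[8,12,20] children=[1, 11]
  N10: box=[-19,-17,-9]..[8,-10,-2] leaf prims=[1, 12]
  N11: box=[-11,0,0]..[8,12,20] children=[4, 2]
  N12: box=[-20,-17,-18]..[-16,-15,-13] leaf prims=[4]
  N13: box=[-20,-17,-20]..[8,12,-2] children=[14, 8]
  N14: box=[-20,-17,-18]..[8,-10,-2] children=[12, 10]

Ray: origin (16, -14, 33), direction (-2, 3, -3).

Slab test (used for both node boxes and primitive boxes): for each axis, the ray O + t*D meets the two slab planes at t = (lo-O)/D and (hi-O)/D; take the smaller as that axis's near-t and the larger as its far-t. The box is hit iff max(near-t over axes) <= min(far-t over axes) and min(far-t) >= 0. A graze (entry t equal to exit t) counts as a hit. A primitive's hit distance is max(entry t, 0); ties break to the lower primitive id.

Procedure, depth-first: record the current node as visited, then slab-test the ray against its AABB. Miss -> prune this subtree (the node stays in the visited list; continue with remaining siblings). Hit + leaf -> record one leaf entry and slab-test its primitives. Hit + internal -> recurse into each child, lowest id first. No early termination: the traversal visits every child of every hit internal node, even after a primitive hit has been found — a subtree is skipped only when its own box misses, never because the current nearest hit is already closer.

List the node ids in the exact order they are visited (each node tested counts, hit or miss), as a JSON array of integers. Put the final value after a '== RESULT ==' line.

Traverse from the root:
N0 x:[4,18] y:[-1,26/3] z:[13/3,53/3] -> hit [13/3,26/3], descend [9, 13]
  N9 x:[4,15] y:[-2/3,26/3] z:[13/3,38/3] -> hit [13/3,26/3], descend [1, 11]
    N1 x:[9/2,15] y:[-2/3,4] z:[19/3,38/3] -> miss, prune
    N11 x:[4,27/2] y:[14/3,26/3] z:[13/3,11] -> hit [14/3,26/3], descend [2, 4]
      N2 x:[9,27/2] y:[14/3,25/3] z:[13/3,20/3] -> miss, prune
      N4 x:[4,9] y:[14/3,26/3] z:[6,11] -> hit [6,26/3] leaf, test {P9(miss), P13(miss)}
  N13 x:[4,18] y:[-1,26/3] z:[35/3,53/3] -> miss, prune

order=[0, 9, 1, 11, 2, 4, 13]  |boxes|=7  |leaves|=1  hit=miss

== RESULT ==
[0, 9, 1, 11, 2, 4, 13]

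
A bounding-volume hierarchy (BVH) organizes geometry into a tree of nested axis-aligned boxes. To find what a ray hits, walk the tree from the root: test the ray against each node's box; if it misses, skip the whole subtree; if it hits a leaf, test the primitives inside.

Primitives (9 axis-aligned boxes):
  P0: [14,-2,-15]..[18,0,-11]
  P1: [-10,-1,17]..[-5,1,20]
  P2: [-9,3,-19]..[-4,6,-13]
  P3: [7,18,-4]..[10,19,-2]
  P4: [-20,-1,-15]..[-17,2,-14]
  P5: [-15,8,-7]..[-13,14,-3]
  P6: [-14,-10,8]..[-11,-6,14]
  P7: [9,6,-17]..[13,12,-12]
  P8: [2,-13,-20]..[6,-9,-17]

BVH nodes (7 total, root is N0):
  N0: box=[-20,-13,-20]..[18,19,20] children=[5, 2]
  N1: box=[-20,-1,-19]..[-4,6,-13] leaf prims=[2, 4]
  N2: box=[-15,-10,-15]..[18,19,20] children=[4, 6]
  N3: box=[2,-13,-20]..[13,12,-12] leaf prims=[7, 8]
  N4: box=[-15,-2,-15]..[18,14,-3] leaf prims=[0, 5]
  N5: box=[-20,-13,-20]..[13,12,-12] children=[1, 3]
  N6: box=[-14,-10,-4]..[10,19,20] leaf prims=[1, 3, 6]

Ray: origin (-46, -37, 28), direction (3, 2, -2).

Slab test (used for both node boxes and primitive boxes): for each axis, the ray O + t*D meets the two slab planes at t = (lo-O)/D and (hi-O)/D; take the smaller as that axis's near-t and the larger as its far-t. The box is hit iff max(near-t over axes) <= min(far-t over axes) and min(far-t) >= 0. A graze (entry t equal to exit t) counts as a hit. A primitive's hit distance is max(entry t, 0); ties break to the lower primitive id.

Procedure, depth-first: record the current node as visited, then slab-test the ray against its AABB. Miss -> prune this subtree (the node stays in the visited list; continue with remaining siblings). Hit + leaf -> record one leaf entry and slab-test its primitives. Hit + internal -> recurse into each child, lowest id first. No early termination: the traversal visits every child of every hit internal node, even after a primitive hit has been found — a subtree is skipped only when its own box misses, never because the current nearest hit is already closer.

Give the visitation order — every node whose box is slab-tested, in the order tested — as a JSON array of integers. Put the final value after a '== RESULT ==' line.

Walk:
N0 x:[26/3,64/3] y:[12,28] z:[4,24] -> hit [12,64/3], descend [2, 5]
  N2 x:[31/3,64/3] y:[27/2,28] z:[4,43/2] -> hit [27/2,64/3], descend [4, 6]
    N4 x:[31/3,64/3] y:[35/2,51/2] z:[31/2,43/2] -> hit [35/2,64/3] leaf, test {P0(miss), P5(miss)}
    N6 x:[32/3,56/3] y:[27/2,28] z:[4,16] -> hit [27/2,16] leaf, test {P1(miss), P3(miss), P6(miss)}
  N5 x:[26/3,59/3] y:[12,49/2] z:[20,24] -> miss, prune

5 AABB tests over nodes [0, 2, 4, 6, 5]; 2 leaves entered; closest miss.

== RESULT ==
[0, 2, 4, 6, 5]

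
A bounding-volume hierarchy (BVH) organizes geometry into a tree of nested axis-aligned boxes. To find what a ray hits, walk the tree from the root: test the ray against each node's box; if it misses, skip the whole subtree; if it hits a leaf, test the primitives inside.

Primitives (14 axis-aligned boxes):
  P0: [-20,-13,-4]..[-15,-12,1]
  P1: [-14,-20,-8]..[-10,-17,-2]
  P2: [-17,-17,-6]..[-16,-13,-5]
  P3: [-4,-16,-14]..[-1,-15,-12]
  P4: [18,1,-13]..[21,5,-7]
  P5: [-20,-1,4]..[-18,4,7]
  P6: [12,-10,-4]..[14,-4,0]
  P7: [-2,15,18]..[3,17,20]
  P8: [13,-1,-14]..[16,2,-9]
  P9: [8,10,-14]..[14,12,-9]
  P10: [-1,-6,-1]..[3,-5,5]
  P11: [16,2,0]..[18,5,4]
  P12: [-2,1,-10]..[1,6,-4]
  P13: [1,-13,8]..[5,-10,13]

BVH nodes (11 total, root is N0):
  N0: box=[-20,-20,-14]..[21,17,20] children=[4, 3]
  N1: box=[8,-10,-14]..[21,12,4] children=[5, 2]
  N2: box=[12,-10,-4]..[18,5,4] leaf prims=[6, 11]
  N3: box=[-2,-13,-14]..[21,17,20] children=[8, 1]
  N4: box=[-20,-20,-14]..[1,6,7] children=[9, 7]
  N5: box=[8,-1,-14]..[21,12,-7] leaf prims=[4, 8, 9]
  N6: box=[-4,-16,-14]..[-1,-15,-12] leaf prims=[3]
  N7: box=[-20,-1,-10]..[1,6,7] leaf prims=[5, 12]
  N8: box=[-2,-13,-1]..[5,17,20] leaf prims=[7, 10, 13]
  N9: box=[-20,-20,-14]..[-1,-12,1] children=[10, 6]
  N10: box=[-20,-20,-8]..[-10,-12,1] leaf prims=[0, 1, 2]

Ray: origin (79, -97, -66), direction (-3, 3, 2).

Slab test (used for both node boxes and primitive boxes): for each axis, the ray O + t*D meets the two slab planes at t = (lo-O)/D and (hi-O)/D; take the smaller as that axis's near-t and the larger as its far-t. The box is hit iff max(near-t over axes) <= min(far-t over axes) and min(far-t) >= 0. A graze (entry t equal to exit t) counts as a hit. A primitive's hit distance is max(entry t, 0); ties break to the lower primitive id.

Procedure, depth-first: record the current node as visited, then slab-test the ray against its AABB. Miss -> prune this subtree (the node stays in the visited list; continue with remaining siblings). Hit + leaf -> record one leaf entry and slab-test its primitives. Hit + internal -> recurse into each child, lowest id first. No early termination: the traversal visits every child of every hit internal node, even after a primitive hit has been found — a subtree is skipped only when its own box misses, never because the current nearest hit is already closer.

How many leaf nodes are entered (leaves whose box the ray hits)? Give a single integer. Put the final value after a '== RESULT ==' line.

Traverse from the root:
N0 x:[58/3,33] y:[77/3,38] z:[26,43] -> hit [26,33], descend [3, 4]
  N3 x:[58/3,27] y:[28,38] z:[26,43] -> miss, prune
  N4 x:[26,33] y:[77/3,103/3] z:[26,73/2] -> hit [26,33], descend [7, 9]
    N7 x:[26,33] y:[32,103/3] z:[28,73/2] -> hit [32,33] leaf, test {P5(miss), P12(miss)}
    N9 x:[80/3,33] y:[77/3,85/3] z:[26,67/2] -> hit [80/3,85/3], descend [6, 10]
      N6 x:[80/3,83/3] y:[27,82/3] z:[26,27] -> hit [27,27] leaf, test {P3@t=27}
      N10 x:[89/3,33] y:[77/3,85/3] z:[29,67/2] -> miss, prune

Visited [0, 3, 4, 7, 9, 6, 10]. Tests: 7 box, 2 leaf. Nearest: P3.

== RESULT ==
2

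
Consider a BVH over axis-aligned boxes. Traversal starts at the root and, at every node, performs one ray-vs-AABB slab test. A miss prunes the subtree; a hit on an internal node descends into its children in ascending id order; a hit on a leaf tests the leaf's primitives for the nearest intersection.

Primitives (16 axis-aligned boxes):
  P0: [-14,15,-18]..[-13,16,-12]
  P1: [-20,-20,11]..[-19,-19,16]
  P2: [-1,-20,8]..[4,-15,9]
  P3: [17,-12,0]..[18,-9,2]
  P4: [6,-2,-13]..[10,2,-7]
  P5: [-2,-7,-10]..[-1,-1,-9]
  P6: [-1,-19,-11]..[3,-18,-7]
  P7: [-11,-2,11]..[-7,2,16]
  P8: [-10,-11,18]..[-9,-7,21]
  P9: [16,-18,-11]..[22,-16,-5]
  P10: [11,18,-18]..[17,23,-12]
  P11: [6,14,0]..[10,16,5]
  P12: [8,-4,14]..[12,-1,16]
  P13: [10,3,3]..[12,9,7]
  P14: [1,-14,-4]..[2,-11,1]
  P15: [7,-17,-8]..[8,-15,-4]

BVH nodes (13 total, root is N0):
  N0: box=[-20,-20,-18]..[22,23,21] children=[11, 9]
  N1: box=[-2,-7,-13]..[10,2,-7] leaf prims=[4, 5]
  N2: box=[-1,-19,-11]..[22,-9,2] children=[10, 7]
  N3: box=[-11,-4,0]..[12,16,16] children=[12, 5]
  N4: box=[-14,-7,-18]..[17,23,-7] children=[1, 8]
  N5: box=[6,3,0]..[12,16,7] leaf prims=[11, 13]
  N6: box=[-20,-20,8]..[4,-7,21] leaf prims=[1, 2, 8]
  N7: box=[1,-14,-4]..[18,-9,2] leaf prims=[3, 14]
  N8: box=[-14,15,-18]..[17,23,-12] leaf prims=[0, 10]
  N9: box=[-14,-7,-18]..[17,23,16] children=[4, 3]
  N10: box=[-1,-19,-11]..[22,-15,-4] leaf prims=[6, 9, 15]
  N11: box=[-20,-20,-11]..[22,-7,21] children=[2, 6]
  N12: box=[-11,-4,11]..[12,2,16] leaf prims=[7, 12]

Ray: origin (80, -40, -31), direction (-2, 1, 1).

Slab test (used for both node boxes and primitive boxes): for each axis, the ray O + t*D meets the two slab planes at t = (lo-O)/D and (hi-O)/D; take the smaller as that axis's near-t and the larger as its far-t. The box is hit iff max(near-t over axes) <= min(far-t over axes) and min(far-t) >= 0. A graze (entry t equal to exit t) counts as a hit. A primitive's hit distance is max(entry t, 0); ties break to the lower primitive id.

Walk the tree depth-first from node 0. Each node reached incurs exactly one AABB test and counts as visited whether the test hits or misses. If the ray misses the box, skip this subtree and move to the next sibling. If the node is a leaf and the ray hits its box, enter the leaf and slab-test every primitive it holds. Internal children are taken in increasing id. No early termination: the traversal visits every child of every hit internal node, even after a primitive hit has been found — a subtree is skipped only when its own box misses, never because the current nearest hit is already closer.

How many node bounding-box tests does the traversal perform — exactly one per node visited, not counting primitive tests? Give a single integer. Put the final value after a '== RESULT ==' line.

Trace the traversal:
N0 x:[29,50] y:[20,63] z:[13,52] -> hit [29,50], descend [9, 11]
  N9 x:[63/2,47] y:[33,63] z:[13,47] -> hit [33,47], descend [3, 4]
    N3 x:[34,91/2] y:[36,56] z:[31,47] -> hit [36,91/2], descend [5, 12]
      N5 x:[34,37] y:[43,56] z:[31,38] -> miss, prune
      N12 x:[34,91/2] y:[36,42] z:[42,47] -> hit [42,42] leaf, test {P7(miss), P12(miss)}
    N4 x:[63/2,47] y:[33,63] z:[13,24] -> miss, prune
  N11 x:[29,50] y:[20,33] z:[20,52] -> hit [29,33], descend [2, 6]
    N2 x:[29,81/2] y:[21,31] z:[20,33] -> hit [29,31], descend [7, 10]
      N7 x:[31,79/2] y:[26,31] z:[27,33] -> hit [31,31] leaf, test {P3@t=31, P14(miss)}
      N10 x:[29,81/2] y:[21,25] z:[20,27] -> miss, prune
    N6 x:[38,50] y:[20,33] z:[39,52] -> miss, prune

order=[0, 9, 3, 5, 12, 4, 11, 2, 7, 10, 6]  |boxes|=11  |leaves|=2  hit=P3

== RESULT ==
11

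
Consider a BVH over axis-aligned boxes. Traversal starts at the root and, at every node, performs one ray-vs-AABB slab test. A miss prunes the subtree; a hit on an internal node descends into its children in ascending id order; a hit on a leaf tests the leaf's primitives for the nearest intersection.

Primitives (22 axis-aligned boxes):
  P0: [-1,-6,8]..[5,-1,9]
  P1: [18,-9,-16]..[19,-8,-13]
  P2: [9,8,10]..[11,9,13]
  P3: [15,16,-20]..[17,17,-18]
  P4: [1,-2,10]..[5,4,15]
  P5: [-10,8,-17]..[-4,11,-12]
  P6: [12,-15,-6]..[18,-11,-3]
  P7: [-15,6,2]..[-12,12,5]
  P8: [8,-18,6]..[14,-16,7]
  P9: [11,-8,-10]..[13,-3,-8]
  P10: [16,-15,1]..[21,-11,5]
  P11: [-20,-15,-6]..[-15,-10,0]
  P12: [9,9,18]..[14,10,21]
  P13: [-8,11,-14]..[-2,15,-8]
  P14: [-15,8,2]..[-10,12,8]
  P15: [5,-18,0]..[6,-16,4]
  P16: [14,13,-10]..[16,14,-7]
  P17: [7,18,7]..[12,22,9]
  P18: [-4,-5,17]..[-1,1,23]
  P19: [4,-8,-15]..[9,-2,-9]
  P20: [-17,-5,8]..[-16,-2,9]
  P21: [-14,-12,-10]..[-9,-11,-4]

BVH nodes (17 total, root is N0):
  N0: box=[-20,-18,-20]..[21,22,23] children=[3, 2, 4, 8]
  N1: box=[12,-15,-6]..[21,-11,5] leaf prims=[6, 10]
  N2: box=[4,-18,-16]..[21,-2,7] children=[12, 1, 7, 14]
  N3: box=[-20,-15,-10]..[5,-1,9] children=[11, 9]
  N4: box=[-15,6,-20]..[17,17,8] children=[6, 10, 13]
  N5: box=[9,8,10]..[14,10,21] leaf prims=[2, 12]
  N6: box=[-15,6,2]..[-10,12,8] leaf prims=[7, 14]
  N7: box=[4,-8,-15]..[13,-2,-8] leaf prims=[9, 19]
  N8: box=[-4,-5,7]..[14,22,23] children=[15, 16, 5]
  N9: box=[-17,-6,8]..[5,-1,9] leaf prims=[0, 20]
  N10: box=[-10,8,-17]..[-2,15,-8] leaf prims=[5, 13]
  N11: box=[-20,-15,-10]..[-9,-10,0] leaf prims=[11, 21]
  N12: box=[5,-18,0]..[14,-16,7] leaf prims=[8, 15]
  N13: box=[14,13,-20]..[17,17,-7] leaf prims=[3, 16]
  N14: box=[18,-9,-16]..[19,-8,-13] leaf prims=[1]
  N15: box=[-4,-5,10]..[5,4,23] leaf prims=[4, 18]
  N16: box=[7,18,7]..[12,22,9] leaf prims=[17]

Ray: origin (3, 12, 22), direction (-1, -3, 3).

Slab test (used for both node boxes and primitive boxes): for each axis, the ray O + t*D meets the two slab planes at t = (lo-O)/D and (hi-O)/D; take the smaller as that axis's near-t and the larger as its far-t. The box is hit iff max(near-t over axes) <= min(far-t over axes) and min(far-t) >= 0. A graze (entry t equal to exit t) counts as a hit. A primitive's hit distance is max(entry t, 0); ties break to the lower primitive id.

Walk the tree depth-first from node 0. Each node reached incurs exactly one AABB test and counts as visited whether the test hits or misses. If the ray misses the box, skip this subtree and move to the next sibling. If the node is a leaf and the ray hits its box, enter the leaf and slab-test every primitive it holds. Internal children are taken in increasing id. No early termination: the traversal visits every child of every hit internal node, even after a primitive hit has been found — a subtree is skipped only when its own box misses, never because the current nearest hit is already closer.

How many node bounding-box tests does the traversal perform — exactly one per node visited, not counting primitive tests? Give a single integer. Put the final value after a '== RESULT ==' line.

Traverse from the root:
N0 x:[-18,23] y:[-10/3,10] z:[-14,1/3] -> hit [-10/3,1/3], descend [2, 3, 4, 8]
  N2 x:[-18,-1] y:[14/3,10] z:[-38/3,-5] -> miss, prune
  N3 x:[-2,23] y:[13/3,9] z:[-32/3,-13/3] -> miss, prune
  N4 x:[-14,18] y:[-5/3,2] z:[-14,-14/3] -> miss, prune
  N8 x:[-11,7] y:[-10/3,17/3] z:[-5,1/3] -> hit [-10/3,1/3], descend [5, 15, 16]
    N5 x:[-11,-6] y:[2/3,4/3] z:[-4,-1/3] -> miss, prune
    N15 x:[-2,7] y:[8/3,17/3] z:[-4,1/3] -> miss, prune
    N16 x:[-9,-4] y:[-10/3,-2] z:[-5,-13/3] -> miss, prune

order=[0, 2, 3, 4, 8, 5, 15, 16]  |boxes|=8  |leaves|=0  hit=miss

== RESULT ==
8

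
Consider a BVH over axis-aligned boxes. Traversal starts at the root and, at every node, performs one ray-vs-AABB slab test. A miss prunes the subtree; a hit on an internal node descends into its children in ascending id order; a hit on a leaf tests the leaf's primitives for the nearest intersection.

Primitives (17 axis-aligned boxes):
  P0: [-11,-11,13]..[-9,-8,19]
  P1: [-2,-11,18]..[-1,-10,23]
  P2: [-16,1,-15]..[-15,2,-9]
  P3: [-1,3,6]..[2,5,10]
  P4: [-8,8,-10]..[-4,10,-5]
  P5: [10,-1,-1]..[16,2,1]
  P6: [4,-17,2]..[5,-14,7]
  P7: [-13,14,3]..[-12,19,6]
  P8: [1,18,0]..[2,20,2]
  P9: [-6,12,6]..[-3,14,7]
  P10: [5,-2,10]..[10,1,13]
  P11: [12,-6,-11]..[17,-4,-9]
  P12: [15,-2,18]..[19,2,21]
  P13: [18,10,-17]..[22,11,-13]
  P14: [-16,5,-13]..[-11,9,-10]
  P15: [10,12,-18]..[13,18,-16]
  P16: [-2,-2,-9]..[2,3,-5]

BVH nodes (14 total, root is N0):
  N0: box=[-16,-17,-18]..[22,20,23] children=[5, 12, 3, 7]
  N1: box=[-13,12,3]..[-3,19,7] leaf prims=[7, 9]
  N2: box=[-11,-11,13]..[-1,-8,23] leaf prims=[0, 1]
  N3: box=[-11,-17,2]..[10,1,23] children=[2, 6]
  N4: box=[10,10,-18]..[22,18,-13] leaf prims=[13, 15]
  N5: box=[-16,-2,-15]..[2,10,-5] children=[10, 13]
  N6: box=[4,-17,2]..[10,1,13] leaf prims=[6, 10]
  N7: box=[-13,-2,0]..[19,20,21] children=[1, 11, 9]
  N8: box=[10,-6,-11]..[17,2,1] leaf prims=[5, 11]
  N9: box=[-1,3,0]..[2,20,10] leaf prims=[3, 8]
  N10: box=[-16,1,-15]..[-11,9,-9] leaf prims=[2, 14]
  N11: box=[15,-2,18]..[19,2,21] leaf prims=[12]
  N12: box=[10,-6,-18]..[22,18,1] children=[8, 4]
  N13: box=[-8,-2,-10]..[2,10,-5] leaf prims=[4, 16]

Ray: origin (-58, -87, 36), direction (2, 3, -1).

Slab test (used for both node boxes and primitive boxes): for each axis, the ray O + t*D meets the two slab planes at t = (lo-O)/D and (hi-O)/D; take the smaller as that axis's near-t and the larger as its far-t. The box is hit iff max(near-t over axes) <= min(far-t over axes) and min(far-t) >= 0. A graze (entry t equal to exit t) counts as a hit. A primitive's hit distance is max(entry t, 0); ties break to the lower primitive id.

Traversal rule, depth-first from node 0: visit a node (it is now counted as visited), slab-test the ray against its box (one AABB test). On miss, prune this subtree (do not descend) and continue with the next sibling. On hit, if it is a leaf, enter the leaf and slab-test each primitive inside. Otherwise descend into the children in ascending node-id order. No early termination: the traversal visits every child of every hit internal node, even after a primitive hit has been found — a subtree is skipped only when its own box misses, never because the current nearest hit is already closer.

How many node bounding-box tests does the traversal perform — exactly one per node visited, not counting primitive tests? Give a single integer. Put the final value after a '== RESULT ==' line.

Walk:
N0 x:[21,40] y:[70/3,107/3] z:[13,54] -> hit [70/3,107/3], descend [3, 5, 7, 12]
  N3 x:[47/2,34] y:[70/3,88/3] z:[13,34] -> hit [47/2,88/3], descend [2, 6]
    N2 x:[47/2,57/2] y:[76/3,79/3] z:[13,23] -> miss, prune
    N6 x:[31,34] y:[70/3,88/3] z:[23,34] -> miss, prune
  N5 x:[21,30] y:[85/3,97/3] z:[41,51] -> miss, prune
  N7 x:[45/2,77/2] y:[85/3,107/3] z:[15,36] -> hit [85/3,107/3], descend [1, 9, 11]
    N1 x:[45/2,55/2] y:[33,106/3] z:[29,33] -> miss, prune
    N9 x:[57/2,30] y:[30,107/3] z:[26,36] -> hit [30,30] leaf, test {P3@t=30, P8(miss)}
    N11 x:[73/2,77/2] y:[85/3,89/3] z:[15,18] -> miss, prune
  N12 x:[34,40] y:[27,35] z:[35,54] -> hit [35,35], descend [4, 8]
    N4 x:[34,40] y:[97/3,35] z:[49,54] -> miss, prune
    N8 x:[34,75/2] y:[27,89/3] z:[35,47] -> miss, prune

Visited [0, 3, 2, 6, 5, 7, 1, 9, 11, 12, 4, 8]. Tests: 12 box, 1 leaf. Nearest: P3.

== RESULT ==
12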